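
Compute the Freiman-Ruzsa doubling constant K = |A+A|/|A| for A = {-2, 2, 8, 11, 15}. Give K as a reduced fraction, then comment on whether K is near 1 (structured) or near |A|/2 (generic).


|A| = 5.
Compute A + A by enumerating all 25 pairs.
A + A = {-4, 0, 4, 6, 9, 10, 13, 16, 17, 19, 22, 23, 26, 30}, so |A + A| = 14.
K = |A + A| / |A| = 14/5 (already in lowest terms) ≈ 2.8000.
Reference: AP of size 5 gives K = 9/5 ≈ 1.8000; a fully generic set of size 5 gives K ≈ 3.0000.

|A| = 5, |A + A| = 14, K = 14/5.


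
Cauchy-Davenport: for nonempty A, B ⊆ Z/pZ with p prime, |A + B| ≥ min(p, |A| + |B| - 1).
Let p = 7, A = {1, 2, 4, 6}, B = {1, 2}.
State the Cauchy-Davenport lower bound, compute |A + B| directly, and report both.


Cauchy-Davenport: |A + B| ≥ min(p, |A| + |B| - 1) for A, B nonempty in Z/pZ.
|A| = 4, |B| = 2, p = 7.
CD lower bound = min(7, 4 + 2 - 1) = min(7, 5) = 5.
Compute A + B mod 7 directly:
a = 1: 1+1=2, 1+2=3
a = 2: 2+1=3, 2+2=4
a = 4: 4+1=5, 4+2=6
a = 6: 6+1=0, 6+2=1
A + B = {0, 1, 2, 3, 4, 5, 6}, so |A + B| = 7.
Verify: 7 ≥ 5? Yes ✓.

CD lower bound = 5, actual |A + B| = 7.


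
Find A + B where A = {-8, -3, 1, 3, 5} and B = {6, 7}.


A + B = {a + b : a ∈ A, b ∈ B}.
Enumerate all |A|·|B| = 5·2 = 10 pairs (a, b) and collect distinct sums.
a = -8: -8+6=-2, -8+7=-1
a = -3: -3+6=3, -3+7=4
a = 1: 1+6=7, 1+7=8
a = 3: 3+6=9, 3+7=10
a = 5: 5+6=11, 5+7=12
Collecting distinct sums: A + B = {-2, -1, 3, 4, 7, 8, 9, 10, 11, 12}
|A + B| = 10

A + B = {-2, -1, 3, 4, 7, 8, 9, 10, 11, 12}


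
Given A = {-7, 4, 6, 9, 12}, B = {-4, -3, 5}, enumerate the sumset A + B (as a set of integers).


A + B = {a + b : a ∈ A, b ∈ B}.
Enumerate all |A|·|B| = 5·3 = 15 pairs (a, b) and collect distinct sums.
a = -7: -7+-4=-11, -7+-3=-10, -7+5=-2
a = 4: 4+-4=0, 4+-3=1, 4+5=9
a = 6: 6+-4=2, 6+-3=3, 6+5=11
a = 9: 9+-4=5, 9+-3=6, 9+5=14
a = 12: 12+-4=8, 12+-3=9, 12+5=17
Collecting distinct sums: A + B = {-11, -10, -2, 0, 1, 2, 3, 5, 6, 8, 9, 11, 14, 17}
|A + B| = 14

A + B = {-11, -10, -2, 0, 1, 2, 3, 5, 6, 8, 9, 11, 14, 17}


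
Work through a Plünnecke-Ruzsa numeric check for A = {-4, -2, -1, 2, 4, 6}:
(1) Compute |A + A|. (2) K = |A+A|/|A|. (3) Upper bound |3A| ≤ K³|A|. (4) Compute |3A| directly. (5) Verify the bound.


|A| = 6.
Step 1: Compute A + A by enumerating all 36 pairs.
A + A = {-8, -6, -5, -4, -3, -2, 0, 1, 2, 3, 4, 5, 6, 8, 10, 12}, so |A + A| = 16.
Step 2: Doubling constant K = |A + A|/|A| = 16/6 = 16/6 ≈ 2.6667.
Step 3: Plünnecke-Ruzsa gives |3A| ≤ K³·|A| = (2.6667)³ · 6 ≈ 113.7778.
Step 4: Compute 3A = A + A + A directly by enumerating all triples (a,b,c) ∈ A³; |3A| = 27.
Step 5: Check 27 ≤ 113.7778? Yes ✓.

K = 16/6, Plünnecke-Ruzsa bound K³|A| ≈ 113.7778, |3A| = 27, inequality holds.


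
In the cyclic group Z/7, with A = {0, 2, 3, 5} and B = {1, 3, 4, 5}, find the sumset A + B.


Work in Z/7Z: reduce every sum a + b modulo 7.
Enumerate all 16 pairs:
a = 0: 0+1=1, 0+3=3, 0+4=4, 0+5=5
a = 2: 2+1=3, 2+3=5, 2+4=6, 2+5=0
a = 3: 3+1=4, 3+3=6, 3+4=0, 3+5=1
a = 5: 5+1=6, 5+3=1, 5+4=2, 5+5=3
Distinct residues collected: {0, 1, 2, 3, 4, 5, 6}
|A + B| = 7 (out of 7 total residues).

A + B = {0, 1, 2, 3, 4, 5, 6}


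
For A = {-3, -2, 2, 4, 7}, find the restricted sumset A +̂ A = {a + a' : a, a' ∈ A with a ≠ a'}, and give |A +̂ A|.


Restricted sumset: A +̂ A = {a + a' : a ∈ A, a' ∈ A, a ≠ a'}.
Equivalently, take A + A and drop any sum 2a that is achievable ONLY as a + a for a ∈ A (i.e. sums representable only with equal summands).
Enumerate pairs (a, a') with a < a' (symmetric, so each unordered pair gives one sum; this covers all a ≠ a'):
  -3 + -2 = -5
  -3 + 2 = -1
  -3 + 4 = 1
  -3 + 7 = 4
  -2 + 2 = 0
  -2 + 4 = 2
  -2 + 7 = 5
  2 + 4 = 6
  2 + 7 = 9
  4 + 7 = 11
Collected distinct sums: {-5, -1, 0, 1, 2, 4, 5, 6, 9, 11}
|A +̂ A| = 10
(Reference bound: |A +̂ A| ≥ 2|A| - 3 for |A| ≥ 2, with |A| = 5 giving ≥ 7.)

|A +̂ A| = 10


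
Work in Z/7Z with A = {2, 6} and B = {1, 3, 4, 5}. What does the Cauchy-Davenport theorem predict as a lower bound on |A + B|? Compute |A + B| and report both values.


Cauchy-Davenport: |A + B| ≥ min(p, |A| + |B| - 1) for A, B nonempty in Z/pZ.
|A| = 2, |B| = 4, p = 7.
CD lower bound = min(7, 2 + 4 - 1) = min(7, 5) = 5.
Compute A + B mod 7 directly:
a = 2: 2+1=3, 2+3=5, 2+4=6, 2+5=0
a = 6: 6+1=0, 6+3=2, 6+4=3, 6+5=4
A + B = {0, 2, 3, 4, 5, 6}, so |A + B| = 6.
Verify: 6 ≥ 5? Yes ✓.

CD lower bound = 5, actual |A + B| = 6.


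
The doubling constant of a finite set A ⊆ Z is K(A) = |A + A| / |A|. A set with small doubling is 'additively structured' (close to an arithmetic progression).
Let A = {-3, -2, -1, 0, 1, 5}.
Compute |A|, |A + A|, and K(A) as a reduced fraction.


|A| = 6.
Compute A + A by enumerating all 36 pairs.
A + A = {-6, -5, -4, -3, -2, -1, 0, 1, 2, 3, 4, 5, 6, 10}, so |A + A| = 14.
K = |A + A| / |A| = 14/6 = 7/3 ≈ 2.3333.
Reference: AP of size 6 gives K = 11/6 ≈ 1.8333; a fully generic set of size 6 gives K ≈ 3.5000.

|A| = 6, |A + A| = 14, K = 14/6 = 7/3.


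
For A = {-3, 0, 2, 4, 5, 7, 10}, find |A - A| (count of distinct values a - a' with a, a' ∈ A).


A - A = {a - a' : a, a' ∈ A}; |A| = 7.
Bounds: 2|A|-1 ≤ |A - A| ≤ |A|² - |A| + 1, i.e. 13 ≤ |A - A| ≤ 43.
Note: 0 ∈ A - A always (from a - a). The set is symmetric: if d ∈ A - A then -d ∈ A - A.
Enumerate nonzero differences d = a - a' with a > a' (then include -d):
Positive differences: {1, 2, 3, 4, 5, 6, 7, 8, 10, 13}
Full difference set: {0} ∪ (positive diffs) ∪ (negative diffs).
|A - A| = 1 + 2·10 = 21 (matches direct enumeration: 21).

|A - A| = 21


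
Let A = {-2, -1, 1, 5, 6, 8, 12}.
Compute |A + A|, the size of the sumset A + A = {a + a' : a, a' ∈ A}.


A + A = {a + a' : a, a' ∈ A}; |A| = 7.
General bounds: 2|A| - 1 ≤ |A + A| ≤ |A|(|A|+1)/2, i.e. 13 ≤ |A + A| ≤ 28.
Lower bound 2|A|-1 is attained iff A is an arithmetic progression.
Enumerate sums a + a' for a ≤ a' (symmetric, so this suffices):
a = -2: -2+-2=-4, -2+-1=-3, -2+1=-1, -2+5=3, -2+6=4, -2+8=6, -2+12=10
a = -1: -1+-1=-2, -1+1=0, -1+5=4, -1+6=5, -1+8=7, -1+12=11
a = 1: 1+1=2, 1+5=6, 1+6=7, 1+8=9, 1+12=13
a = 5: 5+5=10, 5+6=11, 5+8=13, 5+12=17
a = 6: 6+6=12, 6+8=14, 6+12=18
a = 8: 8+8=16, 8+12=20
a = 12: 12+12=24
Distinct sums: {-4, -3, -2, -1, 0, 2, 3, 4, 5, 6, 7, 9, 10, 11, 12, 13, 14, 16, 17, 18, 20, 24}
|A + A| = 22

|A + A| = 22


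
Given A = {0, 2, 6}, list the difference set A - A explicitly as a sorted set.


A - A = {a - a' : a, a' ∈ A}.
Compute a - a' for each ordered pair (a, a'):
a = 0: 0-0=0, 0-2=-2, 0-6=-6
a = 2: 2-0=2, 2-2=0, 2-6=-4
a = 6: 6-0=6, 6-2=4, 6-6=0
Collecting distinct values (and noting 0 appears from a-a):
A - A = {-6, -4, -2, 0, 2, 4, 6}
|A - A| = 7

A - A = {-6, -4, -2, 0, 2, 4, 6}


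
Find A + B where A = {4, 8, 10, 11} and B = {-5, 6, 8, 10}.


A + B = {a + b : a ∈ A, b ∈ B}.
Enumerate all |A|·|B| = 4·4 = 16 pairs (a, b) and collect distinct sums.
a = 4: 4+-5=-1, 4+6=10, 4+8=12, 4+10=14
a = 8: 8+-5=3, 8+6=14, 8+8=16, 8+10=18
a = 10: 10+-5=5, 10+6=16, 10+8=18, 10+10=20
a = 11: 11+-5=6, 11+6=17, 11+8=19, 11+10=21
Collecting distinct sums: A + B = {-1, 3, 5, 6, 10, 12, 14, 16, 17, 18, 19, 20, 21}
|A + B| = 13

A + B = {-1, 3, 5, 6, 10, 12, 14, 16, 17, 18, 19, 20, 21}


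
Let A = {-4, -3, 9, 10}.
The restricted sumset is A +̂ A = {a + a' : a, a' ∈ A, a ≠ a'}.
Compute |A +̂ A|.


Restricted sumset: A +̂ A = {a + a' : a ∈ A, a' ∈ A, a ≠ a'}.
Equivalently, take A + A and drop any sum 2a that is achievable ONLY as a + a for a ∈ A (i.e. sums representable only with equal summands).
Enumerate pairs (a, a') with a < a' (symmetric, so each unordered pair gives one sum; this covers all a ≠ a'):
  -4 + -3 = -7
  -4 + 9 = 5
  -4 + 10 = 6
  -3 + 9 = 6
  -3 + 10 = 7
  9 + 10 = 19
Collected distinct sums: {-7, 5, 6, 7, 19}
|A +̂ A| = 5
(Reference bound: |A +̂ A| ≥ 2|A| - 3 for |A| ≥ 2, with |A| = 4 giving ≥ 5.)

|A +̂ A| = 5


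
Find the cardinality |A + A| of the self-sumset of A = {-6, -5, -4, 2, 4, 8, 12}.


A + A = {a + a' : a, a' ∈ A}; |A| = 7.
General bounds: 2|A| - 1 ≤ |A + A| ≤ |A|(|A|+1)/2, i.e. 13 ≤ |A + A| ≤ 28.
Lower bound 2|A|-1 is attained iff A is an arithmetic progression.
Enumerate sums a + a' for a ≤ a' (symmetric, so this suffices):
a = -6: -6+-6=-12, -6+-5=-11, -6+-4=-10, -6+2=-4, -6+4=-2, -6+8=2, -6+12=6
a = -5: -5+-5=-10, -5+-4=-9, -5+2=-3, -5+4=-1, -5+8=3, -5+12=7
a = -4: -4+-4=-8, -4+2=-2, -4+4=0, -4+8=4, -4+12=8
a = 2: 2+2=4, 2+4=6, 2+8=10, 2+12=14
a = 4: 4+4=8, 4+8=12, 4+12=16
a = 8: 8+8=16, 8+12=20
a = 12: 12+12=24
Distinct sums: {-12, -11, -10, -9, -8, -4, -3, -2, -1, 0, 2, 3, 4, 6, 7, 8, 10, 12, 14, 16, 20, 24}
|A + A| = 22

|A + A| = 22


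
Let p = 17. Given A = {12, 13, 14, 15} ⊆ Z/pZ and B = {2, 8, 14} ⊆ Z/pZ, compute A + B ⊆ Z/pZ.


Work in Z/17Z: reduce every sum a + b modulo 17.
Enumerate all 12 pairs:
a = 12: 12+2=14, 12+8=3, 12+14=9
a = 13: 13+2=15, 13+8=4, 13+14=10
a = 14: 14+2=16, 14+8=5, 14+14=11
a = 15: 15+2=0, 15+8=6, 15+14=12
Distinct residues collected: {0, 3, 4, 5, 6, 9, 10, 11, 12, 14, 15, 16}
|A + B| = 12 (out of 17 total residues).

A + B = {0, 3, 4, 5, 6, 9, 10, 11, 12, 14, 15, 16}


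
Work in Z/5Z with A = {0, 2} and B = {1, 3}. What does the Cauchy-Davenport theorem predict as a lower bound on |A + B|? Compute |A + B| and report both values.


Cauchy-Davenport: |A + B| ≥ min(p, |A| + |B| - 1) for A, B nonempty in Z/pZ.
|A| = 2, |B| = 2, p = 5.
CD lower bound = min(5, 2 + 2 - 1) = min(5, 3) = 3.
Compute A + B mod 5 directly:
a = 0: 0+1=1, 0+3=3
a = 2: 2+1=3, 2+3=0
A + B = {0, 1, 3}, so |A + B| = 3.
Verify: 3 ≥ 3? Yes ✓.

CD lower bound = 3, actual |A + B| = 3.


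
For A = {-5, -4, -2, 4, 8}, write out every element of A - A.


A - A = {a - a' : a, a' ∈ A}.
Compute a - a' for each ordered pair (a, a'):
a = -5: -5--5=0, -5--4=-1, -5--2=-3, -5-4=-9, -5-8=-13
a = -4: -4--5=1, -4--4=0, -4--2=-2, -4-4=-8, -4-8=-12
a = -2: -2--5=3, -2--4=2, -2--2=0, -2-4=-6, -2-8=-10
a = 4: 4--5=9, 4--4=8, 4--2=6, 4-4=0, 4-8=-4
a = 8: 8--5=13, 8--4=12, 8--2=10, 8-4=4, 8-8=0
Collecting distinct values (and noting 0 appears from a-a):
A - A = {-13, -12, -10, -9, -8, -6, -4, -3, -2, -1, 0, 1, 2, 3, 4, 6, 8, 9, 10, 12, 13}
|A - A| = 21

A - A = {-13, -12, -10, -9, -8, -6, -4, -3, -2, -1, 0, 1, 2, 3, 4, 6, 8, 9, 10, 12, 13}


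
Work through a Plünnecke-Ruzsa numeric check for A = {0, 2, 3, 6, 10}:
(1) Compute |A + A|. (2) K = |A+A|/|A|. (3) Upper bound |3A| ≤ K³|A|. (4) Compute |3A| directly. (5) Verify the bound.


|A| = 5.
Step 1: Compute A + A by enumerating all 25 pairs.
A + A = {0, 2, 3, 4, 5, 6, 8, 9, 10, 12, 13, 16, 20}, so |A + A| = 13.
Step 2: Doubling constant K = |A + A|/|A| = 13/5 = 13/5 ≈ 2.6000.
Step 3: Plünnecke-Ruzsa gives |3A| ≤ K³·|A| = (2.6000)³ · 5 ≈ 87.8800.
Step 4: Compute 3A = A + A + A directly by enumerating all triples (a,b,c) ∈ A³; |3A| = 23.
Step 5: Check 23 ≤ 87.8800? Yes ✓.

K = 13/5, Plünnecke-Ruzsa bound K³|A| ≈ 87.8800, |3A| = 23, inequality holds.


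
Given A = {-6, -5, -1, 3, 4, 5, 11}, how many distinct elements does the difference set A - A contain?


A - A = {a - a' : a, a' ∈ A}; |A| = 7.
Bounds: 2|A|-1 ≤ |A - A| ≤ |A|² - |A| + 1, i.e. 13 ≤ |A - A| ≤ 43.
Note: 0 ∈ A - A always (from a - a). The set is symmetric: if d ∈ A - A then -d ∈ A - A.
Enumerate nonzero differences d = a - a' with a > a' (then include -d):
Positive differences: {1, 2, 4, 5, 6, 7, 8, 9, 10, 11, 12, 16, 17}
Full difference set: {0} ∪ (positive diffs) ∪ (negative diffs).
|A - A| = 1 + 2·13 = 27 (matches direct enumeration: 27).

|A - A| = 27


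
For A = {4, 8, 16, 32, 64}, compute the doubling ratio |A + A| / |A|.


|A| = 5.
Compute A + A by enumerating all 25 pairs.
A + A = {8, 12, 16, 20, 24, 32, 36, 40, 48, 64, 68, 72, 80, 96, 128}, so |A + A| = 15.
K = |A + A| / |A| = 15/5 = 3/1 ≈ 3.0000.
Reference: AP of size 5 gives K = 9/5 ≈ 1.8000; a fully generic set of size 5 gives K ≈ 3.0000.

|A| = 5, |A + A| = 15, K = 15/5 = 3/1.


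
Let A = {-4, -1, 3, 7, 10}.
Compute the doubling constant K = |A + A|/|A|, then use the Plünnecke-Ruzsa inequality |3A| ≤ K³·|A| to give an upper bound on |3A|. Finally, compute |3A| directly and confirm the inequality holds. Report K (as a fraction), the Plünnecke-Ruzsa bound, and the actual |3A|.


|A| = 5.
Step 1: Compute A + A by enumerating all 25 pairs.
A + A = {-8, -5, -2, -1, 2, 3, 6, 9, 10, 13, 14, 17, 20}, so |A + A| = 13.
Step 2: Doubling constant K = |A + A|/|A| = 13/5 = 13/5 ≈ 2.6000.
Step 3: Plünnecke-Ruzsa gives |3A| ≤ K³·|A| = (2.6000)³ · 5 ≈ 87.8800.
Step 4: Compute 3A = A + A + A directly by enumerating all triples (a,b,c) ∈ A³; |3A| = 25.
Step 5: Check 25 ≤ 87.8800? Yes ✓.

K = 13/5, Plünnecke-Ruzsa bound K³|A| ≈ 87.8800, |3A| = 25, inequality holds.


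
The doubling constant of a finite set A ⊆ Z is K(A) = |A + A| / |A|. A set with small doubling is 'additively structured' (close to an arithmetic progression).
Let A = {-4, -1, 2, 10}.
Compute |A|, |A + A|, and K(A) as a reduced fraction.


|A| = 4.
Compute A + A by enumerating all 16 pairs.
A + A = {-8, -5, -2, 1, 4, 6, 9, 12, 20}, so |A + A| = 9.
K = |A + A| / |A| = 9/4 (already in lowest terms) ≈ 2.2500.
Reference: AP of size 4 gives K = 7/4 ≈ 1.7500; a fully generic set of size 4 gives K ≈ 2.5000.

|A| = 4, |A + A| = 9, K = 9/4.


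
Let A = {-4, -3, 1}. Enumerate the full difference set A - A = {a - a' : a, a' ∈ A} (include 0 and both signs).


A - A = {a - a' : a, a' ∈ A}.
Compute a - a' for each ordered pair (a, a'):
a = -4: -4--4=0, -4--3=-1, -4-1=-5
a = -3: -3--4=1, -3--3=0, -3-1=-4
a = 1: 1--4=5, 1--3=4, 1-1=0
Collecting distinct values (and noting 0 appears from a-a):
A - A = {-5, -4, -1, 0, 1, 4, 5}
|A - A| = 7

A - A = {-5, -4, -1, 0, 1, 4, 5}


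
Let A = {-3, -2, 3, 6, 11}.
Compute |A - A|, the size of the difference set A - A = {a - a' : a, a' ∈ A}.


A - A = {a - a' : a, a' ∈ A}; |A| = 5.
Bounds: 2|A|-1 ≤ |A - A| ≤ |A|² - |A| + 1, i.e. 9 ≤ |A - A| ≤ 21.
Note: 0 ∈ A - A always (from a - a). The set is symmetric: if d ∈ A - A then -d ∈ A - A.
Enumerate nonzero differences d = a - a' with a > a' (then include -d):
Positive differences: {1, 3, 5, 6, 8, 9, 13, 14}
Full difference set: {0} ∪ (positive diffs) ∪ (negative diffs).
|A - A| = 1 + 2·8 = 17 (matches direct enumeration: 17).

|A - A| = 17


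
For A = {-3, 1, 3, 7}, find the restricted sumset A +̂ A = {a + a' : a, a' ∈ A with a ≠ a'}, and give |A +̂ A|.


Restricted sumset: A +̂ A = {a + a' : a ∈ A, a' ∈ A, a ≠ a'}.
Equivalently, take A + A and drop any sum 2a that is achievable ONLY as a + a for a ∈ A (i.e. sums representable only with equal summands).
Enumerate pairs (a, a') with a < a' (symmetric, so each unordered pair gives one sum; this covers all a ≠ a'):
  -3 + 1 = -2
  -3 + 3 = 0
  -3 + 7 = 4
  1 + 3 = 4
  1 + 7 = 8
  3 + 7 = 10
Collected distinct sums: {-2, 0, 4, 8, 10}
|A +̂ A| = 5
(Reference bound: |A +̂ A| ≥ 2|A| - 3 for |A| ≥ 2, with |A| = 4 giving ≥ 5.)

|A +̂ A| = 5


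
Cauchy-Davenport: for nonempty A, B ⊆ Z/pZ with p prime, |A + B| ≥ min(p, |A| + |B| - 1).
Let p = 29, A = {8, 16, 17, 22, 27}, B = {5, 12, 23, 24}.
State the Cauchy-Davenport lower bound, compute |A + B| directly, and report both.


Cauchy-Davenport: |A + B| ≥ min(p, |A| + |B| - 1) for A, B nonempty in Z/pZ.
|A| = 5, |B| = 4, p = 29.
CD lower bound = min(29, 5 + 4 - 1) = min(29, 8) = 8.
Compute A + B mod 29 directly:
a = 8: 8+5=13, 8+12=20, 8+23=2, 8+24=3
a = 16: 16+5=21, 16+12=28, 16+23=10, 16+24=11
a = 17: 17+5=22, 17+12=0, 17+23=11, 17+24=12
a = 22: 22+5=27, 22+12=5, 22+23=16, 22+24=17
a = 27: 27+5=3, 27+12=10, 27+23=21, 27+24=22
A + B = {0, 2, 3, 5, 10, 11, 12, 13, 16, 17, 20, 21, 22, 27, 28}, so |A + B| = 15.
Verify: 15 ≥ 8? Yes ✓.

CD lower bound = 8, actual |A + B| = 15.


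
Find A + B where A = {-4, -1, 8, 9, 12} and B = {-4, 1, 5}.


A + B = {a + b : a ∈ A, b ∈ B}.
Enumerate all |A|·|B| = 5·3 = 15 pairs (a, b) and collect distinct sums.
a = -4: -4+-4=-8, -4+1=-3, -4+5=1
a = -1: -1+-4=-5, -1+1=0, -1+5=4
a = 8: 8+-4=4, 8+1=9, 8+5=13
a = 9: 9+-4=5, 9+1=10, 9+5=14
a = 12: 12+-4=8, 12+1=13, 12+5=17
Collecting distinct sums: A + B = {-8, -5, -3, 0, 1, 4, 5, 8, 9, 10, 13, 14, 17}
|A + B| = 13

A + B = {-8, -5, -3, 0, 1, 4, 5, 8, 9, 10, 13, 14, 17}


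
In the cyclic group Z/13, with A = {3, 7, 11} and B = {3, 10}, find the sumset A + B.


Work in Z/13Z: reduce every sum a + b modulo 13.
Enumerate all 6 pairs:
a = 3: 3+3=6, 3+10=0
a = 7: 7+3=10, 7+10=4
a = 11: 11+3=1, 11+10=8
Distinct residues collected: {0, 1, 4, 6, 8, 10}
|A + B| = 6 (out of 13 total residues).

A + B = {0, 1, 4, 6, 8, 10}


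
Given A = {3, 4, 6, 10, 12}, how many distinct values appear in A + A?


A + A = {a + a' : a, a' ∈ A}; |A| = 5.
General bounds: 2|A| - 1 ≤ |A + A| ≤ |A|(|A|+1)/2, i.e. 9 ≤ |A + A| ≤ 15.
Lower bound 2|A|-1 is attained iff A is an arithmetic progression.
Enumerate sums a + a' for a ≤ a' (symmetric, so this suffices):
a = 3: 3+3=6, 3+4=7, 3+6=9, 3+10=13, 3+12=15
a = 4: 4+4=8, 4+6=10, 4+10=14, 4+12=16
a = 6: 6+6=12, 6+10=16, 6+12=18
a = 10: 10+10=20, 10+12=22
a = 12: 12+12=24
Distinct sums: {6, 7, 8, 9, 10, 12, 13, 14, 15, 16, 18, 20, 22, 24}
|A + A| = 14

|A + A| = 14


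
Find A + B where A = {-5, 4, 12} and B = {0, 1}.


A + B = {a + b : a ∈ A, b ∈ B}.
Enumerate all |A|·|B| = 3·2 = 6 pairs (a, b) and collect distinct sums.
a = -5: -5+0=-5, -5+1=-4
a = 4: 4+0=4, 4+1=5
a = 12: 12+0=12, 12+1=13
Collecting distinct sums: A + B = {-5, -4, 4, 5, 12, 13}
|A + B| = 6

A + B = {-5, -4, 4, 5, 12, 13}


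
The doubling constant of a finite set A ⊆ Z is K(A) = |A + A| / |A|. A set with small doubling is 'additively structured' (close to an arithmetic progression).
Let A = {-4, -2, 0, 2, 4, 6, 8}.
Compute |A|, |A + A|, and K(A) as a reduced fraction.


|A| = 7.
Compute A + A by enumerating all 49 pairs.
A + A = {-8, -6, -4, -2, 0, 2, 4, 6, 8, 10, 12, 14, 16}, so |A + A| = 13.
K = |A + A| / |A| = 13/7 (already in lowest terms) ≈ 1.8571.
Reference: AP of size 7 gives K = 13/7 ≈ 1.8571; a fully generic set of size 7 gives K ≈ 4.0000.

|A| = 7, |A + A| = 13, K = 13/7.


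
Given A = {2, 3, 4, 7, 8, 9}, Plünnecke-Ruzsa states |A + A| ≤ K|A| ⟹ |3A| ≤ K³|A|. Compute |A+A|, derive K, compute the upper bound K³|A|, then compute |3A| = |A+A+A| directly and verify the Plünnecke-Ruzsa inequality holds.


|A| = 6.
Step 1: Compute A + A by enumerating all 36 pairs.
A + A = {4, 5, 6, 7, 8, 9, 10, 11, 12, 13, 14, 15, 16, 17, 18}, so |A + A| = 15.
Step 2: Doubling constant K = |A + A|/|A| = 15/6 = 15/6 ≈ 2.5000.
Step 3: Plünnecke-Ruzsa gives |3A| ≤ K³·|A| = (2.5000)³ · 6 ≈ 93.7500.
Step 4: Compute 3A = A + A + A directly by enumerating all triples (a,b,c) ∈ A³; |3A| = 22.
Step 5: Check 22 ≤ 93.7500? Yes ✓.

K = 15/6, Plünnecke-Ruzsa bound K³|A| ≈ 93.7500, |3A| = 22, inequality holds.


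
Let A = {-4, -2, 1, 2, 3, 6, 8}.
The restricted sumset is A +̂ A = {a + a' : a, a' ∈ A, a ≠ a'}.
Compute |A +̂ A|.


Restricted sumset: A +̂ A = {a + a' : a ∈ A, a' ∈ A, a ≠ a'}.
Equivalently, take A + A and drop any sum 2a that is achievable ONLY as a + a for a ∈ A (i.e. sums representable only with equal summands).
Enumerate pairs (a, a') with a < a' (symmetric, so each unordered pair gives one sum; this covers all a ≠ a'):
  -4 + -2 = -6
  -4 + 1 = -3
  -4 + 2 = -2
  -4 + 3 = -1
  -4 + 6 = 2
  -4 + 8 = 4
  -2 + 1 = -1
  -2 + 2 = 0
  -2 + 3 = 1
  -2 + 6 = 4
  -2 + 8 = 6
  1 + 2 = 3
  1 + 3 = 4
  1 + 6 = 7
  1 + 8 = 9
  2 + 3 = 5
  2 + 6 = 8
  2 + 8 = 10
  3 + 6 = 9
  3 + 8 = 11
  6 + 8 = 14
Collected distinct sums: {-6, -3, -2, -1, 0, 1, 2, 3, 4, 5, 6, 7, 8, 9, 10, 11, 14}
|A +̂ A| = 17
(Reference bound: |A +̂ A| ≥ 2|A| - 3 for |A| ≥ 2, with |A| = 7 giving ≥ 11.)

|A +̂ A| = 17


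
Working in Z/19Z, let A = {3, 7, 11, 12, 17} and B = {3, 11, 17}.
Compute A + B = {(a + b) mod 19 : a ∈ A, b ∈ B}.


Work in Z/19Z: reduce every sum a + b modulo 19.
Enumerate all 15 pairs:
a = 3: 3+3=6, 3+11=14, 3+17=1
a = 7: 7+3=10, 7+11=18, 7+17=5
a = 11: 11+3=14, 11+11=3, 11+17=9
a = 12: 12+3=15, 12+11=4, 12+17=10
a = 17: 17+3=1, 17+11=9, 17+17=15
Distinct residues collected: {1, 3, 4, 5, 6, 9, 10, 14, 15, 18}
|A + B| = 10 (out of 19 total residues).

A + B = {1, 3, 4, 5, 6, 9, 10, 14, 15, 18}


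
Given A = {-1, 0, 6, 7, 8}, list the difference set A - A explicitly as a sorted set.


A - A = {a - a' : a, a' ∈ A}.
Compute a - a' for each ordered pair (a, a'):
a = -1: -1--1=0, -1-0=-1, -1-6=-7, -1-7=-8, -1-8=-9
a = 0: 0--1=1, 0-0=0, 0-6=-6, 0-7=-7, 0-8=-8
a = 6: 6--1=7, 6-0=6, 6-6=0, 6-7=-1, 6-8=-2
a = 7: 7--1=8, 7-0=7, 7-6=1, 7-7=0, 7-8=-1
a = 8: 8--1=9, 8-0=8, 8-6=2, 8-7=1, 8-8=0
Collecting distinct values (and noting 0 appears from a-a):
A - A = {-9, -8, -7, -6, -2, -1, 0, 1, 2, 6, 7, 8, 9}
|A - A| = 13

A - A = {-9, -8, -7, -6, -2, -1, 0, 1, 2, 6, 7, 8, 9}


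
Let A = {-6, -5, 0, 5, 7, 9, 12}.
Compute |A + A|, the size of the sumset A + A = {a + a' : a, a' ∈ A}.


A + A = {a + a' : a, a' ∈ A}; |A| = 7.
General bounds: 2|A| - 1 ≤ |A + A| ≤ |A|(|A|+1)/2, i.e. 13 ≤ |A + A| ≤ 28.
Lower bound 2|A|-1 is attained iff A is an arithmetic progression.
Enumerate sums a + a' for a ≤ a' (symmetric, so this suffices):
a = -6: -6+-6=-12, -6+-5=-11, -6+0=-6, -6+5=-1, -6+7=1, -6+9=3, -6+12=6
a = -5: -5+-5=-10, -5+0=-5, -5+5=0, -5+7=2, -5+9=4, -5+12=7
a = 0: 0+0=0, 0+5=5, 0+7=7, 0+9=9, 0+12=12
a = 5: 5+5=10, 5+7=12, 5+9=14, 5+12=17
a = 7: 7+7=14, 7+9=16, 7+12=19
a = 9: 9+9=18, 9+12=21
a = 12: 12+12=24
Distinct sums: {-12, -11, -10, -6, -5, -1, 0, 1, 2, 3, 4, 5, 6, 7, 9, 10, 12, 14, 16, 17, 18, 19, 21, 24}
|A + A| = 24

|A + A| = 24


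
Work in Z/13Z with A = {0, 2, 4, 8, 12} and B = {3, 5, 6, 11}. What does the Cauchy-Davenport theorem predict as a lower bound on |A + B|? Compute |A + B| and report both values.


Cauchy-Davenport: |A + B| ≥ min(p, |A| + |B| - 1) for A, B nonempty in Z/pZ.
|A| = 5, |B| = 4, p = 13.
CD lower bound = min(13, 5 + 4 - 1) = min(13, 8) = 8.
Compute A + B mod 13 directly:
a = 0: 0+3=3, 0+5=5, 0+6=6, 0+11=11
a = 2: 2+3=5, 2+5=7, 2+6=8, 2+11=0
a = 4: 4+3=7, 4+5=9, 4+6=10, 4+11=2
a = 8: 8+3=11, 8+5=0, 8+6=1, 8+11=6
a = 12: 12+3=2, 12+5=4, 12+6=5, 12+11=10
A + B = {0, 1, 2, 3, 4, 5, 6, 7, 8, 9, 10, 11}, so |A + B| = 12.
Verify: 12 ≥ 8? Yes ✓.

CD lower bound = 8, actual |A + B| = 12.


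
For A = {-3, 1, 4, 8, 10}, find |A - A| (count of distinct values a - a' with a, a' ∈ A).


A - A = {a - a' : a, a' ∈ A}; |A| = 5.
Bounds: 2|A|-1 ≤ |A - A| ≤ |A|² - |A| + 1, i.e. 9 ≤ |A - A| ≤ 21.
Note: 0 ∈ A - A always (from a - a). The set is symmetric: if d ∈ A - A then -d ∈ A - A.
Enumerate nonzero differences d = a - a' with a > a' (then include -d):
Positive differences: {2, 3, 4, 6, 7, 9, 11, 13}
Full difference set: {0} ∪ (positive diffs) ∪ (negative diffs).
|A - A| = 1 + 2·8 = 17 (matches direct enumeration: 17).

|A - A| = 17


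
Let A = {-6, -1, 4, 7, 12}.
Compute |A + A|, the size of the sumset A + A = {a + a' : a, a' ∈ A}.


A + A = {a + a' : a, a' ∈ A}; |A| = 5.
General bounds: 2|A| - 1 ≤ |A + A| ≤ |A|(|A|+1)/2, i.e. 9 ≤ |A + A| ≤ 15.
Lower bound 2|A|-1 is attained iff A is an arithmetic progression.
Enumerate sums a + a' for a ≤ a' (symmetric, so this suffices):
a = -6: -6+-6=-12, -6+-1=-7, -6+4=-2, -6+7=1, -6+12=6
a = -1: -1+-1=-2, -1+4=3, -1+7=6, -1+12=11
a = 4: 4+4=8, 4+7=11, 4+12=16
a = 7: 7+7=14, 7+12=19
a = 12: 12+12=24
Distinct sums: {-12, -7, -2, 1, 3, 6, 8, 11, 14, 16, 19, 24}
|A + A| = 12

|A + A| = 12


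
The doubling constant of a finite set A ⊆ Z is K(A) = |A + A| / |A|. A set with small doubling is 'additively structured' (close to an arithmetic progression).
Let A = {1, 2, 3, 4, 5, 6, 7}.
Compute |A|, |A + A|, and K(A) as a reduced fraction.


|A| = 7.
Compute A + A by enumerating all 49 pairs.
A + A = {2, 3, 4, 5, 6, 7, 8, 9, 10, 11, 12, 13, 14}, so |A + A| = 13.
K = |A + A| / |A| = 13/7 (already in lowest terms) ≈ 1.8571.
Reference: AP of size 7 gives K = 13/7 ≈ 1.8571; a fully generic set of size 7 gives K ≈ 4.0000.

|A| = 7, |A + A| = 13, K = 13/7.


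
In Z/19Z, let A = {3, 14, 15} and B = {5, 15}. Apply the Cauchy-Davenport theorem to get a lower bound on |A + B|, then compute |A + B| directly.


Cauchy-Davenport: |A + B| ≥ min(p, |A| + |B| - 1) for A, B nonempty in Z/pZ.
|A| = 3, |B| = 2, p = 19.
CD lower bound = min(19, 3 + 2 - 1) = min(19, 4) = 4.
Compute A + B mod 19 directly:
a = 3: 3+5=8, 3+15=18
a = 14: 14+5=0, 14+15=10
a = 15: 15+5=1, 15+15=11
A + B = {0, 1, 8, 10, 11, 18}, so |A + B| = 6.
Verify: 6 ≥ 4? Yes ✓.

CD lower bound = 4, actual |A + B| = 6.


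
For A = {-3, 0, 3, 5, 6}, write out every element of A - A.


A - A = {a - a' : a, a' ∈ A}.
Compute a - a' for each ordered pair (a, a'):
a = -3: -3--3=0, -3-0=-3, -3-3=-6, -3-5=-8, -3-6=-9
a = 0: 0--3=3, 0-0=0, 0-3=-3, 0-5=-5, 0-6=-6
a = 3: 3--3=6, 3-0=3, 3-3=0, 3-5=-2, 3-6=-3
a = 5: 5--3=8, 5-0=5, 5-3=2, 5-5=0, 5-6=-1
a = 6: 6--3=9, 6-0=6, 6-3=3, 6-5=1, 6-6=0
Collecting distinct values (and noting 0 appears from a-a):
A - A = {-9, -8, -6, -5, -3, -2, -1, 0, 1, 2, 3, 5, 6, 8, 9}
|A - A| = 15

A - A = {-9, -8, -6, -5, -3, -2, -1, 0, 1, 2, 3, 5, 6, 8, 9}


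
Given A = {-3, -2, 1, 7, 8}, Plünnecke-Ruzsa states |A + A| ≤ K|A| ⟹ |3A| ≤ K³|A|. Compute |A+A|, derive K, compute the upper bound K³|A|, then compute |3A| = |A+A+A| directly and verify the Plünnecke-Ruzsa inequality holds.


|A| = 5.
Step 1: Compute A + A by enumerating all 25 pairs.
A + A = {-6, -5, -4, -2, -1, 2, 4, 5, 6, 8, 9, 14, 15, 16}, so |A + A| = 14.
Step 2: Doubling constant K = |A + A|/|A| = 14/5 = 14/5 ≈ 2.8000.
Step 3: Plünnecke-Ruzsa gives |3A| ≤ K³·|A| = (2.8000)³ · 5 ≈ 109.7600.
Step 4: Compute 3A = A + A + A directly by enumerating all triples (a,b,c) ∈ A³; |3A| = 29.
Step 5: Check 29 ≤ 109.7600? Yes ✓.

K = 14/5, Plünnecke-Ruzsa bound K³|A| ≈ 109.7600, |3A| = 29, inequality holds.


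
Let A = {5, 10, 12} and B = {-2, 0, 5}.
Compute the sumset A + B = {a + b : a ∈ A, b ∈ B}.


A + B = {a + b : a ∈ A, b ∈ B}.
Enumerate all |A|·|B| = 3·3 = 9 pairs (a, b) and collect distinct sums.
a = 5: 5+-2=3, 5+0=5, 5+5=10
a = 10: 10+-2=8, 10+0=10, 10+5=15
a = 12: 12+-2=10, 12+0=12, 12+5=17
Collecting distinct sums: A + B = {3, 5, 8, 10, 12, 15, 17}
|A + B| = 7

A + B = {3, 5, 8, 10, 12, 15, 17}


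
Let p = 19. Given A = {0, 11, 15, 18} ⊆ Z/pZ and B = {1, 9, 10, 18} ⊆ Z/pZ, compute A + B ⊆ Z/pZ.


Work in Z/19Z: reduce every sum a + b modulo 19.
Enumerate all 16 pairs:
a = 0: 0+1=1, 0+9=9, 0+10=10, 0+18=18
a = 11: 11+1=12, 11+9=1, 11+10=2, 11+18=10
a = 15: 15+1=16, 15+9=5, 15+10=6, 15+18=14
a = 18: 18+1=0, 18+9=8, 18+10=9, 18+18=17
Distinct residues collected: {0, 1, 2, 5, 6, 8, 9, 10, 12, 14, 16, 17, 18}
|A + B| = 13 (out of 19 total residues).

A + B = {0, 1, 2, 5, 6, 8, 9, 10, 12, 14, 16, 17, 18}


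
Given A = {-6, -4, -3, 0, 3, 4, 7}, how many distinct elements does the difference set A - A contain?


A - A = {a - a' : a, a' ∈ A}; |A| = 7.
Bounds: 2|A|-1 ≤ |A - A| ≤ |A|² - |A| + 1, i.e. 13 ≤ |A - A| ≤ 43.
Note: 0 ∈ A - A always (from a - a). The set is symmetric: if d ∈ A - A then -d ∈ A - A.
Enumerate nonzero differences d = a - a' with a > a' (then include -d):
Positive differences: {1, 2, 3, 4, 6, 7, 8, 9, 10, 11, 13}
Full difference set: {0} ∪ (positive diffs) ∪ (negative diffs).
|A - A| = 1 + 2·11 = 23 (matches direct enumeration: 23).

|A - A| = 23


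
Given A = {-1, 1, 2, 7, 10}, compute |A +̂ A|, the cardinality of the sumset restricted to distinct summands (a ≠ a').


Restricted sumset: A +̂ A = {a + a' : a ∈ A, a' ∈ A, a ≠ a'}.
Equivalently, take A + A and drop any sum 2a that is achievable ONLY as a + a for a ∈ A (i.e. sums representable only with equal summands).
Enumerate pairs (a, a') with a < a' (symmetric, so each unordered pair gives one sum; this covers all a ≠ a'):
  -1 + 1 = 0
  -1 + 2 = 1
  -1 + 7 = 6
  -1 + 10 = 9
  1 + 2 = 3
  1 + 7 = 8
  1 + 10 = 11
  2 + 7 = 9
  2 + 10 = 12
  7 + 10 = 17
Collected distinct sums: {0, 1, 3, 6, 8, 9, 11, 12, 17}
|A +̂ A| = 9
(Reference bound: |A +̂ A| ≥ 2|A| - 3 for |A| ≥ 2, with |A| = 5 giving ≥ 7.)

|A +̂ A| = 9


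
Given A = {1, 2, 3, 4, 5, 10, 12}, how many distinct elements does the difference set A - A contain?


A - A = {a - a' : a, a' ∈ A}; |A| = 7.
Bounds: 2|A|-1 ≤ |A - A| ≤ |A|² - |A| + 1, i.e. 13 ≤ |A - A| ≤ 43.
Note: 0 ∈ A - A always (from a - a). The set is symmetric: if d ∈ A - A then -d ∈ A - A.
Enumerate nonzero differences d = a - a' with a > a' (then include -d):
Positive differences: {1, 2, 3, 4, 5, 6, 7, 8, 9, 10, 11}
Full difference set: {0} ∪ (positive diffs) ∪ (negative diffs).
|A - A| = 1 + 2·11 = 23 (matches direct enumeration: 23).

|A - A| = 23


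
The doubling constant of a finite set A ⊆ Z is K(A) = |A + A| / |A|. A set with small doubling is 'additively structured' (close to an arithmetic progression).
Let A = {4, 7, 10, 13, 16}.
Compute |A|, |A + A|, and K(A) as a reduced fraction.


|A| = 5.
Compute A + A by enumerating all 25 pairs.
A + A = {8, 11, 14, 17, 20, 23, 26, 29, 32}, so |A + A| = 9.
K = |A + A| / |A| = 9/5 (already in lowest terms) ≈ 1.8000.
Reference: AP of size 5 gives K = 9/5 ≈ 1.8000; a fully generic set of size 5 gives K ≈ 3.0000.

|A| = 5, |A + A| = 9, K = 9/5.


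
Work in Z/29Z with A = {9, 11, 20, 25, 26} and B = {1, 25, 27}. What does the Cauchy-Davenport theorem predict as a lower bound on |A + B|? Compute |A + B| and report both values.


Cauchy-Davenport: |A + B| ≥ min(p, |A| + |B| - 1) for A, B nonempty in Z/pZ.
|A| = 5, |B| = 3, p = 29.
CD lower bound = min(29, 5 + 3 - 1) = min(29, 7) = 7.
Compute A + B mod 29 directly:
a = 9: 9+1=10, 9+25=5, 9+27=7
a = 11: 11+1=12, 11+25=7, 11+27=9
a = 20: 20+1=21, 20+25=16, 20+27=18
a = 25: 25+1=26, 25+25=21, 25+27=23
a = 26: 26+1=27, 26+25=22, 26+27=24
A + B = {5, 7, 9, 10, 12, 16, 18, 21, 22, 23, 24, 26, 27}, so |A + B| = 13.
Verify: 13 ≥ 7? Yes ✓.

CD lower bound = 7, actual |A + B| = 13.


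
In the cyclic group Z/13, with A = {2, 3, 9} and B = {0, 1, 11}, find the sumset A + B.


Work in Z/13Z: reduce every sum a + b modulo 13.
Enumerate all 9 pairs:
a = 2: 2+0=2, 2+1=3, 2+11=0
a = 3: 3+0=3, 3+1=4, 3+11=1
a = 9: 9+0=9, 9+1=10, 9+11=7
Distinct residues collected: {0, 1, 2, 3, 4, 7, 9, 10}
|A + B| = 8 (out of 13 total residues).

A + B = {0, 1, 2, 3, 4, 7, 9, 10}


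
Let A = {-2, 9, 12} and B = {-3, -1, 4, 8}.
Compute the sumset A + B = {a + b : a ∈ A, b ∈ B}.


A + B = {a + b : a ∈ A, b ∈ B}.
Enumerate all |A|·|B| = 3·4 = 12 pairs (a, b) and collect distinct sums.
a = -2: -2+-3=-5, -2+-1=-3, -2+4=2, -2+8=6
a = 9: 9+-3=6, 9+-1=8, 9+4=13, 9+8=17
a = 12: 12+-3=9, 12+-1=11, 12+4=16, 12+8=20
Collecting distinct sums: A + B = {-5, -3, 2, 6, 8, 9, 11, 13, 16, 17, 20}
|A + B| = 11

A + B = {-5, -3, 2, 6, 8, 9, 11, 13, 16, 17, 20}


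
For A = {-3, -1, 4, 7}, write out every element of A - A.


A - A = {a - a' : a, a' ∈ A}.
Compute a - a' for each ordered pair (a, a'):
a = -3: -3--3=0, -3--1=-2, -3-4=-7, -3-7=-10
a = -1: -1--3=2, -1--1=0, -1-4=-5, -1-7=-8
a = 4: 4--3=7, 4--1=5, 4-4=0, 4-7=-3
a = 7: 7--3=10, 7--1=8, 7-4=3, 7-7=0
Collecting distinct values (and noting 0 appears from a-a):
A - A = {-10, -8, -7, -5, -3, -2, 0, 2, 3, 5, 7, 8, 10}
|A - A| = 13

A - A = {-10, -8, -7, -5, -3, -2, 0, 2, 3, 5, 7, 8, 10}


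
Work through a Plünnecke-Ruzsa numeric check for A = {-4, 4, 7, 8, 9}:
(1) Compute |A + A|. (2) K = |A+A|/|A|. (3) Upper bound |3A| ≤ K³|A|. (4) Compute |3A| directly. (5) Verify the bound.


|A| = 5.
Step 1: Compute A + A by enumerating all 25 pairs.
A + A = {-8, 0, 3, 4, 5, 8, 11, 12, 13, 14, 15, 16, 17, 18}, so |A + A| = 14.
Step 2: Doubling constant K = |A + A|/|A| = 14/5 = 14/5 ≈ 2.8000.
Step 3: Plünnecke-Ruzsa gives |3A| ≤ K³·|A| = (2.8000)³ · 5 ≈ 109.7600.
Step 4: Compute 3A = A + A + A directly by enumerating all triples (a,b,c) ∈ A³; |3A| = 27.
Step 5: Check 27 ≤ 109.7600? Yes ✓.

K = 14/5, Plünnecke-Ruzsa bound K³|A| ≈ 109.7600, |3A| = 27, inequality holds.


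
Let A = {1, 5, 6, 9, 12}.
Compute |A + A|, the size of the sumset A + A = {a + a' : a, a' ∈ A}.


A + A = {a + a' : a, a' ∈ A}; |A| = 5.
General bounds: 2|A| - 1 ≤ |A + A| ≤ |A|(|A|+1)/2, i.e. 9 ≤ |A + A| ≤ 15.
Lower bound 2|A|-1 is attained iff A is an arithmetic progression.
Enumerate sums a + a' for a ≤ a' (symmetric, so this suffices):
a = 1: 1+1=2, 1+5=6, 1+6=7, 1+9=10, 1+12=13
a = 5: 5+5=10, 5+6=11, 5+9=14, 5+12=17
a = 6: 6+6=12, 6+9=15, 6+12=18
a = 9: 9+9=18, 9+12=21
a = 12: 12+12=24
Distinct sums: {2, 6, 7, 10, 11, 12, 13, 14, 15, 17, 18, 21, 24}
|A + A| = 13

|A + A| = 13


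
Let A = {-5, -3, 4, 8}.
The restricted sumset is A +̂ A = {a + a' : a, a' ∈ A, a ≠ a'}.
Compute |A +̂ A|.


Restricted sumset: A +̂ A = {a + a' : a ∈ A, a' ∈ A, a ≠ a'}.
Equivalently, take A + A and drop any sum 2a that is achievable ONLY as a + a for a ∈ A (i.e. sums representable only with equal summands).
Enumerate pairs (a, a') with a < a' (symmetric, so each unordered pair gives one sum; this covers all a ≠ a'):
  -5 + -3 = -8
  -5 + 4 = -1
  -5 + 8 = 3
  -3 + 4 = 1
  -3 + 8 = 5
  4 + 8 = 12
Collected distinct sums: {-8, -1, 1, 3, 5, 12}
|A +̂ A| = 6
(Reference bound: |A +̂ A| ≥ 2|A| - 3 for |A| ≥ 2, with |A| = 4 giving ≥ 5.)

|A +̂ A| = 6


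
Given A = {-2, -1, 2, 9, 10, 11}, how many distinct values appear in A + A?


A + A = {a + a' : a, a' ∈ A}; |A| = 6.
General bounds: 2|A| - 1 ≤ |A + A| ≤ |A|(|A|+1)/2, i.e. 11 ≤ |A + A| ≤ 21.
Lower bound 2|A|-1 is attained iff A is an arithmetic progression.
Enumerate sums a + a' for a ≤ a' (symmetric, so this suffices):
a = -2: -2+-2=-4, -2+-1=-3, -2+2=0, -2+9=7, -2+10=8, -2+11=9
a = -1: -1+-1=-2, -1+2=1, -1+9=8, -1+10=9, -1+11=10
a = 2: 2+2=4, 2+9=11, 2+10=12, 2+11=13
a = 9: 9+9=18, 9+10=19, 9+11=20
a = 10: 10+10=20, 10+11=21
a = 11: 11+11=22
Distinct sums: {-4, -3, -2, 0, 1, 4, 7, 8, 9, 10, 11, 12, 13, 18, 19, 20, 21, 22}
|A + A| = 18

|A + A| = 18


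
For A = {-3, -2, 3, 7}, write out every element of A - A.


A - A = {a - a' : a, a' ∈ A}.
Compute a - a' for each ordered pair (a, a'):
a = -3: -3--3=0, -3--2=-1, -3-3=-6, -3-7=-10
a = -2: -2--3=1, -2--2=0, -2-3=-5, -2-7=-9
a = 3: 3--3=6, 3--2=5, 3-3=0, 3-7=-4
a = 7: 7--3=10, 7--2=9, 7-3=4, 7-7=0
Collecting distinct values (and noting 0 appears from a-a):
A - A = {-10, -9, -6, -5, -4, -1, 0, 1, 4, 5, 6, 9, 10}
|A - A| = 13

A - A = {-10, -9, -6, -5, -4, -1, 0, 1, 4, 5, 6, 9, 10}


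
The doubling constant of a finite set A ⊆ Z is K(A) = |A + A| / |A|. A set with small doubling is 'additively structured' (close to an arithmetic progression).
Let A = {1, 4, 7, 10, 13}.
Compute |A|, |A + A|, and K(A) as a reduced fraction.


|A| = 5.
Compute A + A by enumerating all 25 pairs.
A + A = {2, 5, 8, 11, 14, 17, 20, 23, 26}, so |A + A| = 9.
K = |A + A| / |A| = 9/5 (already in lowest terms) ≈ 1.8000.
Reference: AP of size 5 gives K = 9/5 ≈ 1.8000; a fully generic set of size 5 gives K ≈ 3.0000.

|A| = 5, |A + A| = 9, K = 9/5.


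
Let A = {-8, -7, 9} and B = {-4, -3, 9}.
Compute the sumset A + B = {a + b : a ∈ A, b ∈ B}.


A + B = {a + b : a ∈ A, b ∈ B}.
Enumerate all |A|·|B| = 3·3 = 9 pairs (a, b) and collect distinct sums.
a = -8: -8+-4=-12, -8+-3=-11, -8+9=1
a = -7: -7+-4=-11, -7+-3=-10, -7+9=2
a = 9: 9+-4=5, 9+-3=6, 9+9=18
Collecting distinct sums: A + B = {-12, -11, -10, 1, 2, 5, 6, 18}
|A + B| = 8

A + B = {-12, -11, -10, 1, 2, 5, 6, 18}


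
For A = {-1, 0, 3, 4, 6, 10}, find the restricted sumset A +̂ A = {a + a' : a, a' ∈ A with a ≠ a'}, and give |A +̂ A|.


Restricted sumset: A +̂ A = {a + a' : a ∈ A, a' ∈ A, a ≠ a'}.
Equivalently, take A + A and drop any sum 2a that is achievable ONLY as a + a for a ∈ A (i.e. sums representable only with equal summands).
Enumerate pairs (a, a') with a < a' (symmetric, so each unordered pair gives one sum; this covers all a ≠ a'):
  -1 + 0 = -1
  -1 + 3 = 2
  -1 + 4 = 3
  -1 + 6 = 5
  -1 + 10 = 9
  0 + 3 = 3
  0 + 4 = 4
  0 + 6 = 6
  0 + 10 = 10
  3 + 4 = 7
  3 + 6 = 9
  3 + 10 = 13
  4 + 6 = 10
  4 + 10 = 14
  6 + 10 = 16
Collected distinct sums: {-1, 2, 3, 4, 5, 6, 7, 9, 10, 13, 14, 16}
|A +̂ A| = 12
(Reference bound: |A +̂ A| ≥ 2|A| - 3 for |A| ≥ 2, with |A| = 6 giving ≥ 9.)

|A +̂ A| = 12


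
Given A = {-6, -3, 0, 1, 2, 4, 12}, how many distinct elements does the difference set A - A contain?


A - A = {a - a' : a, a' ∈ A}; |A| = 7.
Bounds: 2|A|-1 ≤ |A - A| ≤ |A|² - |A| + 1, i.e. 13 ≤ |A - A| ≤ 43.
Note: 0 ∈ A - A always (from a - a). The set is symmetric: if d ∈ A - A then -d ∈ A - A.
Enumerate nonzero differences d = a - a' with a > a' (then include -d):
Positive differences: {1, 2, 3, 4, 5, 6, 7, 8, 10, 11, 12, 15, 18}
Full difference set: {0} ∪ (positive diffs) ∪ (negative diffs).
|A - A| = 1 + 2·13 = 27 (matches direct enumeration: 27).

|A - A| = 27


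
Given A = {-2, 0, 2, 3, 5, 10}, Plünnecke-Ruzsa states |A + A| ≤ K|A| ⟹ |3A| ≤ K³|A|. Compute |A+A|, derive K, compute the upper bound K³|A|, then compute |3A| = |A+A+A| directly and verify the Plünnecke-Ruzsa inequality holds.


|A| = 6.
Step 1: Compute A + A by enumerating all 36 pairs.
A + A = {-4, -2, 0, 1, 2, 3, 4, 5, 6, 7, 8, 10, 12, 13, 15, 20}, so |A + A| = 16.
Step 2: Doubling constant K = |A + A|/|A| = 16/6 = 16/6 ≈ 2.6667.
Step 3: Plünnecke-Ruzsa gives |3A| ≤ K³·|A| = (2.6667)³ · 6 ≈ 113.7778.
Step 4: Compute 3A = A + A + A directly by enumerating all triples (a,b,c) ∈ A³; |3A| = 28.
Step 5: Check 28 ≤ 113.7778? Yes ✓.

K = 16/6, Plünnecke-Ruzsa bound K³|A| ≈ 113.7778, |3A| = 28, inequality holds.


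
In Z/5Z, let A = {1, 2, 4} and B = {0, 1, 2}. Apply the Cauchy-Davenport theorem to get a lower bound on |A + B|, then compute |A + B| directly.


Cauchy-Davenport: |A + B| ≥ min(p, |A| + |B| - 1) for A, B nonempty in Z/pZ.
|A| = 3, |B| = 3, p = 5.
CD lower bound = min(5, 3 + 3 - 1) = min(5, 5) = 5.
Compute A + B mod 5 directly:
a = 1: 1+0=1, 1+1=2, 1+2=3
a = 2: 2+0=2, 2+1=3, 2+2=4
a = 4: 4+0=4, 4+1=0, 4+2=1
A + B = {0, 1, 2, 3, 4}, so |A + B| = 5.
Verify: 5 ≥ 5? Yes ✓.

CD lower bound = 5, actual |A + B| = 5.


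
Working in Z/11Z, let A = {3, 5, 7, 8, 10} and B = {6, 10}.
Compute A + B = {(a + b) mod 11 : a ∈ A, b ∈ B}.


Work in Z/11Z: reduce every sum a + b modulo 11.
Enumerate all 10 pairs:
a = 3: 3+6=9, 3+10=2
a = 5: 5+6=0, 5+10=4
a = 7: 7+6=2, 7+10=6
a = 8: 8+6=3, 8+10=7
a = 10: 10+6=5, 10+10=9
Distinct residues collected: {0, 2, 3, 4, 5, 6, 7, 9}
|A + B| = 8 (out of 11 total residues).

A + B = {0, 2, 3, 4, 5, 6, 7, 9}


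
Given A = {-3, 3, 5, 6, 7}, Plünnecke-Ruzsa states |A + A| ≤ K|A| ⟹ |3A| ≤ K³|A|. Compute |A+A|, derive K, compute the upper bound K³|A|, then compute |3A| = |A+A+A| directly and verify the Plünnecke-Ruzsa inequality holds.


|A| = 5.
Step 1: Compute A + A by enumerating all 25 pairs.
A + A = {-6, 0, 2, 3, 4, 6, 8, 9, 10, 11, 12, 13, 14}, so |A + A| = 13.
Step 2: Doubling constant K = |A + A|/|A| = 13/5 = 13/5 ≈ 2.6000.
Step 3: Plünnecke-Ruzsa gives |3A| ≤ K³·|A| = (2.6000)³ · 5 ≈ 87.8800.
Step 4: Compute 3A = A + A + A directly by enumerating all triples (a,b,c) ∈ A³; |3A| = 23.
Step 5: Check 23 ≤ 87.8800? Yes ✓.

K = 13/5, Plünnecke-Ruzsa bound K³|A| ≈ 87.8800, |3A| = 23, inequality holds.


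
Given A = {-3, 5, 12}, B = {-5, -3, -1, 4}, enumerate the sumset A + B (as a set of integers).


A + B = {a + b : a ∈ A, b ∈ B}.
Enumerate all |A|·|B| = 3·4 = 12 pairs (a, b) and collect distinct sums.
a = -3: -3+-5=-8, -3+-3=-6, -3+-1=-4, -3+4=1
a = 5: 5+-5=0, 5+-3=2, 5+-1=4, 5+4=9
a = 12: 12+-5=7, 12+-3=9, 12+-1=11, 12+4=16
Collecting distinct sums: A + B = {-8, -6, -4, 0, 1, 2, 4, 7, 9, 11, 16}
|A + B| = 11

A + B = {-8, -6, -4, 0, 1, 2, 4, 7, 9, 11, 16}
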